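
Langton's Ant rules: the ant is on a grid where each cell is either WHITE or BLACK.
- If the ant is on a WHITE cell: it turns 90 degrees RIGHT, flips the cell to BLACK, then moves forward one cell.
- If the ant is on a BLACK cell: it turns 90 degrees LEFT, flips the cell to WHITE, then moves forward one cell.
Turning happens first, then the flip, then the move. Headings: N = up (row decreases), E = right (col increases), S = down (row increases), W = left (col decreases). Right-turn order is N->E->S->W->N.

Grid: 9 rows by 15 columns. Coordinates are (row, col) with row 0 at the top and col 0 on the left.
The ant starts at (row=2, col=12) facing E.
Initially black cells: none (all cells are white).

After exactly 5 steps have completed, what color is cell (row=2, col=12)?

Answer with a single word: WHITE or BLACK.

Answer: WHITE

Derivation:
Step 1: on WHITE (2,12): turn R to S, flip to black, move to (3,12). |black|=1
Step 2: on WHITE (3,12): turn R to W, flip to black, move to (3,11). |black|=2
Step 3: on WHITE (3,11): turn R to N, flip to black, move to (2,11). |black|=3
Step 4: on WHITE (2,11): turn R to E, flip to black, move to (2,12). |black|=4
Step 5: on BLACK (2,12): turn L to N, flip to white, move to (1,12). |black|=3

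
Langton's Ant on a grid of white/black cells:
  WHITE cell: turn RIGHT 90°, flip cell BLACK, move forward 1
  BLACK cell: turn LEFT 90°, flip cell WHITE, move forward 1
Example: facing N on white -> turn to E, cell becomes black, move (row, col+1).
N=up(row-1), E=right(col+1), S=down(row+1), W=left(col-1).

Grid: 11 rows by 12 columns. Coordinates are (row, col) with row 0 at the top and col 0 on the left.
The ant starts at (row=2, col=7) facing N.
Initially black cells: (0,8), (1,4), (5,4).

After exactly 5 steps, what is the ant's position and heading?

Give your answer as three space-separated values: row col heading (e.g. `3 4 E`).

Step 1: on WHITE (2,7): turn R to E, flip to black, move to (2,8). |black|=4
Step 2: on WHITE (2,8): turn R to S, flip to black, move to (3,8). |black|=5
Step 3: on WHITE (3,8): turn R to W, flip to black, move to (3,7). |black|=6
Step 4: on WHITE (3,7): turn R to N, flip to black, move to (2,7). |black|=7
Step 5: on BLACK (2,7): turn L to W, flip to white, move to (2,6). |black|=6

Answer: 2 6 W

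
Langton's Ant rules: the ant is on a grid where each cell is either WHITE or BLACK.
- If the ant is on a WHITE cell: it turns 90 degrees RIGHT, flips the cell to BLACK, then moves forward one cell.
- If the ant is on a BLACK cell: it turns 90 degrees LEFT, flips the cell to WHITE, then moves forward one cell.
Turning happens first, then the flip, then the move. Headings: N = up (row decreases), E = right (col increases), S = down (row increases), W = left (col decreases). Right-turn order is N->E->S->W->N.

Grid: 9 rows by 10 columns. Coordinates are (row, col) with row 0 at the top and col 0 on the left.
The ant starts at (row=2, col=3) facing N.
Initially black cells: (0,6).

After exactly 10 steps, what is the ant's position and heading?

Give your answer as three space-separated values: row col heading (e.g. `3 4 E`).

Step 1: on WHITE (2,3): turn R to E, flip to black, move to (2,4). |black|=2
Step 2: on WHITE (2,4): turn R to S, flip to black, move to (3,4). |black|=3
Step 3: on WHITE (3,4): turn R to W, flip to black, move to (3,3). |black|=4
Step 4: on WHITE (3,3): turn R to N, flip to black, move to (2,3). |black|=5
Step 5: on BLACK (2,3): turn L to W, flip to white, move to (2,2). |black|=4
Step 6: on WHITE (2,2): turn R to N, flip to black, move to (1,2). |black|=5
Step 7: on WHITE (1,2): turn R to E, flip to black, move to (1,3). |black|=6
Step 8: on WHITE (1,3): turn R to S, flip to black, move to (2,3). |black|=7
Step 9: on WHITE (2,3): turn R to W, flip to black, move to (2,2). |black|=8
Step 10: on BLACK (2,2): turn L to S, flip to white, move to (3,2). |black|=7

Answer: 3 2 S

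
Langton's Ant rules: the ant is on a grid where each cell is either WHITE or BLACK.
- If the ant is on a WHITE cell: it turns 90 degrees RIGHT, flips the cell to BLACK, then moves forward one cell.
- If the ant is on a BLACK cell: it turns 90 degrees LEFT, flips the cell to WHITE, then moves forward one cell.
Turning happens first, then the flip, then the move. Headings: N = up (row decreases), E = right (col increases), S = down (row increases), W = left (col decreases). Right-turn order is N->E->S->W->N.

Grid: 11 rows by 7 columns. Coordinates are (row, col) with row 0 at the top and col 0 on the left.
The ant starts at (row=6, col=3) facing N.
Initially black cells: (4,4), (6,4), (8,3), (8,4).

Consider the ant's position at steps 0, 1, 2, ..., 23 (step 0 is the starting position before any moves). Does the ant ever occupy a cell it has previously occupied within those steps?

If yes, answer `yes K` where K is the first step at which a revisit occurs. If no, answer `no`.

Answer: yes 5

Derivation:
Step 1: on WHITE (6,3): turn R to E, flip to black, move to (6,4). |black|=5 — new cell
Step 2: on BLACK (6,4): turn L to N, flip to white, move to (5,4). |black|=4 — new cell
Step 3: on WHITE (5,4): turn R to E, flip to black, move to (5,5). |black|=5 — new cell
Step 4: on WHITE (5,5): turn R to S, flip to black, move to (6,5). |black|=6 — new cell
Step 5: on WHITE (6,5): turn R to W, flip to black, move to (6,4). |black|=7 — REVISIT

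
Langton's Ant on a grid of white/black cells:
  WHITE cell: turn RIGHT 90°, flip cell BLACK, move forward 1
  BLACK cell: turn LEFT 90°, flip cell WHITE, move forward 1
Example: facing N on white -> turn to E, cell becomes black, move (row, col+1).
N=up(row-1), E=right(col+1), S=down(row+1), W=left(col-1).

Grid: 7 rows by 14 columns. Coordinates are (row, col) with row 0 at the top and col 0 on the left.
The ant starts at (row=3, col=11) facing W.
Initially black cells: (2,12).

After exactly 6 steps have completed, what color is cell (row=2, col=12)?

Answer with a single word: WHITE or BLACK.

Step 1: on WHITE (3,11): turn R to N, flip to black, move to (2,11). |black|=2
Step 2: on WHITE (2,11): turn R to E, flip to black, move to (2,12). |black|=3
Step 3: on BLACK (2,12): turn L to N, flip to white, move to (1,12). |black|=2
Step 4: on WHITE (1,12): turn R to E, flip to black, move to (1,13). |black|=3
Step 5: on WHITE (1,13): turn R to S, flip to black, move to (2,13). |black|=4
Step 6: on WHITE (2,13): turn R to W, flip to black, move to (2,12). |black|=5

Answer: WHITE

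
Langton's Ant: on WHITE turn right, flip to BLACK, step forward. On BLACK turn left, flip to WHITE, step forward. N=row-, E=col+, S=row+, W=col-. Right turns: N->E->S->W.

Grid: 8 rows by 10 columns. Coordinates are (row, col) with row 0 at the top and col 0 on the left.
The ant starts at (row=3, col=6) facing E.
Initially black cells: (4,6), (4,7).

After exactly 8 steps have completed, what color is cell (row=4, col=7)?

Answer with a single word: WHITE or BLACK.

Answer: BLACK

Derivation:
Step 1: on WHITE (3,6): turn R to S, flip to black, move to (4,6). |black|=3
Step 2: on BLACK (4,6): turn L to E, flip to white, move to (4,7). |black|=2
Step 3: on BLACK (4,7): turn L to N, flip to white, move to (3,7). |black|=1
Step 4: on WHITE (3,7): turn R to E, flip to black, move to (3,8). |black|=2
Step 5: on WHITE (3,8): turn R to S, flip to black, move to (4,8). |black|=3
Step 6: on WHITE (4,8): turn R to W, flip to black, move to (4,7). |black|=4
Step 7: on WHITE (4,7): turn R to N, flip to black, move to (3,7). |black|=5
Step 8: on BLACK (3,7): turn L to W, flip to white, move to (3,6). |black|=4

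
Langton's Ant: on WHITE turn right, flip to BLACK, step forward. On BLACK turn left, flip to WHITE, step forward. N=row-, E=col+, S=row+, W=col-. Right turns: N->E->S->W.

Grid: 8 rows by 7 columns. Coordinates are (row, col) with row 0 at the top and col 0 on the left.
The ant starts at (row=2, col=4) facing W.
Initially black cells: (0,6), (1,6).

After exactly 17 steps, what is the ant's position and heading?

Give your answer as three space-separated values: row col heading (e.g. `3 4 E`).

Answer: 3 4 S

Derivation:
Step 1: on WHITE (2,4): turn R to N, flip to black, move to (1,4). |black|=3
Step 2: on WHITE (1,4): turn R to E, flip to black, move to (1,5). |black|=4
Step 3: on WHITE (1,5): turn R to S, flip to black, move to (2,5). |black|=5
Step 4: on WHITE (2,5): turn R to W, flip to black, move to (2,4). |black|=6
Step 5: on BLACK (2,4): turn L to S, flip to white, move to (3,4). |black|=5
Step 6: on WHITE (3,4): turn R to W, flip to black, move to (3,3). |black|=6
Step 7: on WHITE (3,3): turn R to N, flip to black, move to (2,3). |black|=7
Step 8: on WHITE (2,3): turn R to E, flip to black, move to (2,4). |black|=8
Step 9: on WHITE (2,4): turn R to S, flip to black, move to (3,4). |black|=9
Step 10: on BLACK (3,4): turn L to E, flip to white, move to (3,5). |black|=8
Step 11: on WHITE (3,5): turn R to S, flip to black, move to (4,5). |black|=9
Step 12: on WHITE (4,5): turn R to W, flip to black, move to (4,4). |black|=10
Step 13: on WHITE (4,4): turn R to N, flip to black, move to (3,4). |black|=11
Step 14: on WHITE (3,4): turn R to E, flip to black, move to (3,5). |black|=12
Step 15: on BLACK (3,5): turn L to N, flip to white, move to (2,5). |black|=11
Step 16: on BLACK (2,5): turn L to W, flip to white, move to (2,4). |black|=10
Step 17: on BLACK (2,4): turn L to S, flip to white, move to (3,4). |black|=9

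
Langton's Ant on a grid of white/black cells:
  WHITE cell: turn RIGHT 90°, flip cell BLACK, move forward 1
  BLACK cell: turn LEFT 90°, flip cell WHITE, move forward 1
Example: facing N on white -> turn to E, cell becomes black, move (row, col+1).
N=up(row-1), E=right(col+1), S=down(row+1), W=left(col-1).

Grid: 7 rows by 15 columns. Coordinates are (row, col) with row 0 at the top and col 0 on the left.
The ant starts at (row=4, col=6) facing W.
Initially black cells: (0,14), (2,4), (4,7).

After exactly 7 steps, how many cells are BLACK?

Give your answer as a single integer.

Answer: 8

Derivation:
Step 1: on WHITE (4,6): turn R to N, flip to black, move to (3,6). |black|=4
Step 2: on WHITE (3,6): turn R to E, flip to black, move to (3,7). |black|=5
Step 3: on WHITE (3,7): turn R to S, flip to black, move to (4,7). |black|=6
Step 4: on BLACK (4,7): turn L to E, flip to white, move to (4,8). |black|=5
Step 5: on WHITE (4,8): turn R to S, flip to black, move to (5,8). |black|=6
Step 6: on WHITE (5,8): turn R to W, flip to black, move to (5,7). |black|=7
Step 7: on WHITE (5,7): turn R to N, flip to black, move to (4,7). |black|=8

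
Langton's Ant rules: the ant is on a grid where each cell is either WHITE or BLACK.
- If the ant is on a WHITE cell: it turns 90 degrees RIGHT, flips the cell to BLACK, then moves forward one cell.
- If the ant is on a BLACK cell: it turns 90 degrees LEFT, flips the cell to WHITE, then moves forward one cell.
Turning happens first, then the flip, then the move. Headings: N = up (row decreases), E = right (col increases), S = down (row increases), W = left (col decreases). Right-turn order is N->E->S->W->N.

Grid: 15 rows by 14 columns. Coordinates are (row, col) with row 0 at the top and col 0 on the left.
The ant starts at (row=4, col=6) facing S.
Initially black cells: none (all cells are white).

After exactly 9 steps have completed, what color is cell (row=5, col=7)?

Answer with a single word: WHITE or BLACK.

Answer: BLACK

Derivation:
Step 1: on WHITE (4,6): turn R to W, flip to black, move to (4,5). |black|=1
Step 2: on WHITE (4,5): turn R to N, flip to black, move to (3,5). |black|=2
Step 3: on WHITE (3,5): turn R to E, flip to black, move to (3,6). |black|=3
Step 4: on WHITE (3,6): turn R to S, flip to black, move to (4,6). |black|=4
Step 5: on BLACK (4,6): turn L to E, flip to white, move to (4,7). |black|=3
Step 6: on WHITE (4,7): turn R to S, flip to black, move to (5,7). |black|=4
Step 7: on WHITE (5,7): turn R to W, flip to black, move to (5,6). |black|=5
Step 8: on WHITE (5,6): turn R to N, flip to black, move to (4,6). |black|=6
Step 9: on WHITE (4,6): turn R to E, flip to black, move to (4,7). |black|=7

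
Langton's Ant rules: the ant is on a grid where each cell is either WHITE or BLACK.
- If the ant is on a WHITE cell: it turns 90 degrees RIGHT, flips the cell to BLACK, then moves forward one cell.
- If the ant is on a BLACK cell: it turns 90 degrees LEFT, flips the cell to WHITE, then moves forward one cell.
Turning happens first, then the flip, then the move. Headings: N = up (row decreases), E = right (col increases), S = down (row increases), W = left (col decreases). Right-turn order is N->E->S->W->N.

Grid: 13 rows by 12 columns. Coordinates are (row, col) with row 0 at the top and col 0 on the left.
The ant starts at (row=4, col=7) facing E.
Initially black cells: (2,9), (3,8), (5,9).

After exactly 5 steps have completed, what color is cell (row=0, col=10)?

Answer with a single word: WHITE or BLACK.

Step 1: on WHITE (4,7): turn R to S, flip to black, move to (5,7). |black|=4
Step 2: on WHITE (5,7): turn R to W, flip to black, move to (5,6). |black|=5
Step 3: on WHITE (5,6): turn R to N, flip to black, move to (4,6). |black|=6
Step 4: on WHITE (4,6): turn R to E, flip to black, move to (4,7). |black|=7
Step 5: on BLACK (4,7): turn L to N, flip to white, move to (3,7). |black|=6

Answer: WHITE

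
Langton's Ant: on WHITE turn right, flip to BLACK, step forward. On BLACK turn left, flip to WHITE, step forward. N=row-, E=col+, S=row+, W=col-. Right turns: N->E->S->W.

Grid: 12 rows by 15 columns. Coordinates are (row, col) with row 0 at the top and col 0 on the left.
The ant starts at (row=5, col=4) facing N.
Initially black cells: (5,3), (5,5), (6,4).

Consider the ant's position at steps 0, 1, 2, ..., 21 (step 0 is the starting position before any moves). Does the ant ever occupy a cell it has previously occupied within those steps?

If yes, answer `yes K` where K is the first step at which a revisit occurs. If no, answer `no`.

Step 1: on WHITE (5,4): turn R to E, flip to black, move to (5,5). |black|=4 — new cell
Step 2: on BLACK (5,5): turn L to N, flip to white, move to (4,5). |black|=3 — new cell
Step 3: on WHITE (4,5): turn R to E, flip to black, move to (4,6). |black|=4 — new cell
Step 4: on WHITE (4,6): turn R to S, flip to black, move to (5,6). |black|=5 — new cell
Step 5: on WHITE (5,6): turn R to W, flip to black, move to (5,5). |black|=6 — REVISIT

Answer: yes 5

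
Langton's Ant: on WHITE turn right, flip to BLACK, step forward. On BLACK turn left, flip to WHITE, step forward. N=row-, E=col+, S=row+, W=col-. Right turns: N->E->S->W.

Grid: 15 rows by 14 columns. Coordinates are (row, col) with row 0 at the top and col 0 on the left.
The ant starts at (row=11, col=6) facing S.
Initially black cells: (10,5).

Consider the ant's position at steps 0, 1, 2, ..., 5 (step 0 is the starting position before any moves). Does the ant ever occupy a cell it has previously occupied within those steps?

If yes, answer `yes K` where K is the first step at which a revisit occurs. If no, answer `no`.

Answer: no

Derivation:
Step 1: on WHITE (11,6): turn R to W, flip to black, move to (11,5). |black|=2 — new cell
Step 2: on WHITE (11,5): turn R to N, flip to black, move to (10,5). |black|=3 — new cell
Step 3: on BLACK (10,5): turn L to W, flip to white, move to (10,4). |black|=2 — new cell
Step 4: on WHITE (10,4): turn R to N, flip to black, move to (9,4). |black|=3 — new cell
Step 5: on WHITE (9,4): turn R to E, flip to black, move to (9,5). |black|=4 — new cell
No revisit within 5 steps.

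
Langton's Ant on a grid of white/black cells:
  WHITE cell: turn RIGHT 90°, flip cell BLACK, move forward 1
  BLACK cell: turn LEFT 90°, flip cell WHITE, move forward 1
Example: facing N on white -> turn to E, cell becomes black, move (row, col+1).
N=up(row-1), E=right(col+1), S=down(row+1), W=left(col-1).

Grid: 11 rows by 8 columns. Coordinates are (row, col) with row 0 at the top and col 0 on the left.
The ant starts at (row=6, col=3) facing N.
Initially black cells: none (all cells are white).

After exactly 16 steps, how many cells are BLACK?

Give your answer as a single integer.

Answer: 8

Derivation:
Step 1: on WHITE (6,3): turn R to E, flip to black, move to (6,4). |black|=1
Step 2: on WHITE (6,4): turn R to S, flip to black, move to (7,4). |black|=2
Step 3: on WHITE (7,4): turn R to W, flip to black, move to (7,3). |black|=3
Step 4: on WHITE (7,3): turn R to N, flip to black, move to (6,3). |black|=4
Step 5: on BLACK (6,3): turn L to W, flip to white, move to (6,2). |black|=3
Step 6: on WHITE (6,2): turn R to N, flip to black, move to (5,2). |black|=4
Step 7: on WHITE (5,2): turn R to E, flip to black, move to (5,3). |black|=5
Step 8: on WHITE (5,3): turn R to S, flip to black, move to (6,3). |black|=6
Step 9: on WHITE (6,3): turn R to W, flip to black, move to (6,2). |black|=7
Step 10: on BLACK (6,2): turn L to S, flip to white, move to (7,2). |black|=6
Step 11: on WHITE (7,2): turn R to W, flip to black, move to (7,1). |black|=7
Step 12: on WHITE (7,1): turn R to N, flip to black, move to (6,1). |black|=8
Step 13: on WHITE (6,1): turn R to E, flip to black, move to (6,2). |black|=9
Step 14: on WHITE (6,2): turn R to S, flip to black, move to (7,2). |black|=10
Step 15: on BLACK (7,2): turn L to E, flip to white, move to (7,3). |black|=9
Step 16: on BLACK (7,3): turn L to N, flip to white, move to (6,3). |black|=8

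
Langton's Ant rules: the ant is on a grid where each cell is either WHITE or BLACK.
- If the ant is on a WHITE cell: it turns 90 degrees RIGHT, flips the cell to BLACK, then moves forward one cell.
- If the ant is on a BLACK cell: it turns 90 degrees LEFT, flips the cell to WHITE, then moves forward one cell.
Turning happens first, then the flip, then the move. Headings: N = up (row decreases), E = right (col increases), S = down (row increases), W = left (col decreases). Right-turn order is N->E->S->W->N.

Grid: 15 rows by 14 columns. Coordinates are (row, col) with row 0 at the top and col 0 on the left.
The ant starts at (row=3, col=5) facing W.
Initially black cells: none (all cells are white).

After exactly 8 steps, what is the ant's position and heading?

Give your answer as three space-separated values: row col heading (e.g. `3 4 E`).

Step 1: on WHITE (3,5): turn R to N, flip to black, move to (2,5). |black|=1
Step 2: on WHITE (2,5): turn R to E, flip to black, move to (2,6). |black|=2
Step 3: on WHITE (2,6): turn R to S, flip to black, move to (3,6). |black|=3
Step 4: on WHITE (3,6): turn R to W, flip to black, move to (3,5). |black|=4
Step 5: on BLACK (3,5): turn L to S, flip to white, move to (4,5). |black|=3
Step 6: on WHITE (4,5): turn R to W, flip to black, move to (4,4). |black|=4
Step 7: on WHITE (4,4): turn R to N, flip to black, move to (3,4). |black|=5
Step 8: on WHITE (3,4): turn R to E, flip to black, move to (3,5). |black|=6

Answer: 3 5 E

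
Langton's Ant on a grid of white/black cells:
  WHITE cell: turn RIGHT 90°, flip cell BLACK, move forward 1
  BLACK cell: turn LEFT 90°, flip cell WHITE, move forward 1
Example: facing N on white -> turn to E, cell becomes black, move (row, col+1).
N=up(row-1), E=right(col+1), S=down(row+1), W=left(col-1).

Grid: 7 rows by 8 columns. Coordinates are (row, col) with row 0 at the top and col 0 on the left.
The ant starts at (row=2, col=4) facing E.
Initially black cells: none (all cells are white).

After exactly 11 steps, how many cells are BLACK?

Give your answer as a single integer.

Answer: 7

Derivation:
Step 1: on WHITE (2,4): turn R to S, flip to black, move to (3,4). |black|=1
Step 2: on WHITE (3,4): turn R to W, flip to black, move to (3,3). |black|=2
Step 3: on WHITE (3,3): turn R to N, flip to black, move to (2,3). |black|=3
Step 4: on WHITE (2,3): turn R to E, flip to black, move to (2,4). |black|=4
Step 5: on BLACK (2,4): turn L to N, flip to white, move to (1,4). |black|=3
Step 6: on WHITE (1,4): turn R to E, flip to black, move to (1,5). |black|=4
Step 7: on WHITE (1,5): turn R to S, flip to black, move to (2,5). |black|=5
Step 8: on WHITE (2,5): turn R to W, flip to black, move to (2,4). |black|=6
Step 9: on WHITE (2,4): turn R to N, flip to black, move to (1,4). |black|=7
Step 10: on BLACK (1,4): turn L to W, flip to white, move to (1,3). |black|=6
Step 11: on WHITE (1,3): turn R to N, flip to black, move to (0,3). |black|=7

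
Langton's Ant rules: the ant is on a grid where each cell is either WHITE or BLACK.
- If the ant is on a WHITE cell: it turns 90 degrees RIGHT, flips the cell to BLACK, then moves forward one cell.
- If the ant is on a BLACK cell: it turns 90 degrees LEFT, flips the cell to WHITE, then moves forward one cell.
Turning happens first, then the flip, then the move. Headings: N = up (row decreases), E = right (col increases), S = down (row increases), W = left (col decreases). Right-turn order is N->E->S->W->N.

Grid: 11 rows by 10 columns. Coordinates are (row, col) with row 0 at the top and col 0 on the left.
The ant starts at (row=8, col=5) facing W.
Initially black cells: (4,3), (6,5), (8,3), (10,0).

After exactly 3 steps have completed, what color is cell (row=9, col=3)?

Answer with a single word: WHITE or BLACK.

Answer: WHITE

Derivation:
Step 1: on WHITE (8,5): turn R to N, flip to black, move to (7,5). |black|=5
Step 2: on WHITE (7,5): turn R to E, flip to black, move to (7,6). |black|=6
Step 3: on WHITE (7,6): turn R to S, flip to black, move to (8,6). |black|=7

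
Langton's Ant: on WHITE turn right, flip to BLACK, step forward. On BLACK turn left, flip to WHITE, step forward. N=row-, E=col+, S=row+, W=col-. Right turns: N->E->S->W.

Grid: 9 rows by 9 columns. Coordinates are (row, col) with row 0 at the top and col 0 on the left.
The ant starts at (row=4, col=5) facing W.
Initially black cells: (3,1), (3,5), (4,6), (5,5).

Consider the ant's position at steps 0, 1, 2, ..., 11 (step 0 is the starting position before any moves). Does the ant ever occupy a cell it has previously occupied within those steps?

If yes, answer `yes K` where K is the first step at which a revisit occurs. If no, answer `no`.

Step 1: on WHITE (4,5): turn R to N, flip to black, move to (3,5). |black|=5 — new cell
Step 2: on BLACK (3,5): turn L to W, flip to white, move to (3,4). |black|=4 — new cell
Step 3: on WHITE (3,4): turn R to N, flip to black, move to (2,4). |black|=5 — new cell
Step 4: on WHITE (2,4): turn R to E, flip to black, move to (2,5). |black|=6 — new cell
Step 5: on WHITE (2,5): turn R to S, flip to black, move to (3,5). |black|=7 — REVISIT

Answer: yes 5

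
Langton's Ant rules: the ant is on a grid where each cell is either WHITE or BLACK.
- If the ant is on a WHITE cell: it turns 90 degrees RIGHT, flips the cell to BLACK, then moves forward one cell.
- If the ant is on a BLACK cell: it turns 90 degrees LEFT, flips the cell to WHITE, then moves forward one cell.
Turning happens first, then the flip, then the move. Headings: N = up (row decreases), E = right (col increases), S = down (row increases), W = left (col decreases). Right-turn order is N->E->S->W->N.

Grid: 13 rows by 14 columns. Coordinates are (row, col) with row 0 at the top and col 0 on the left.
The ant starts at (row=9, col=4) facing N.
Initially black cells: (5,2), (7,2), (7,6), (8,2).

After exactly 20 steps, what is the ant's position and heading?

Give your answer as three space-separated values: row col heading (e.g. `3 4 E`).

Step 1: on WHITE (9,4): turn R to E, flip to black, move to (9,5). |black|=5
Step 2: on WHITE (9,5): turn R to S, flip to black, move to (10,5). |black|=6
Step 3: on WHITE (10,5): turn R to W, flip to black, move to (10,4). |black|=7
Step 4: on WHITE (10,4): turn R to N, flip to black, move to (9,4). |black|=8
Step 5: on BLACK (9,4): turn L to W, flip to white, move to (9,3). |black|=7
Step 6: on WHITE (9,3): turn R to N, flip to black, move to (8,3). |black|=8
Step 7: on WHITE (8,3): turn R to E, flip to black, move to (8,4). |black|=9
Step 8: on WHITE (8,4): turn R to S, flip to black, move to (9,4). |black|=10
Step 9: on WHITE (9,4): turn R to W, flip to black, move to (9,3). |black|=11
Step 10: on BLACK (9,3): turn L to S, flip to white, move to (10,3). |black|=10
Step 11: on WHITE (10,3): turn R to W, flip to black, move to (10,2). |black|=11
Step 12: on WHITE (10,2): turn R to N, flip to black, move to (9,2). |black|=12
Step 13: on WHITE (9,2): turn R to E, flip to black, move to (9,3). |black|=13
Step 14: on WHITE (9,3): turn R to S, flip to black, move to (10,3). |black|=14
Step 15: on BLACK (10,3): turn L to E, flip to white, move to (10,4). |black|=13
Step 16: on BLACK (10,4): turn L to N, flip to white, move to (9,4). |black|=12
Step 17: on BLACK (9,4): turn L to W, flip to white, move to (9,3). |black|=11
Step 18: on BLACK (9,3): turn L to S, flip to white, move to (10,3). |black|=10
Step 19: on WHITE (10,3): turn R to W, flip to black, move to (10,2). |black|=11
Step 20: on BLACK (10,2): turn L to S, flip to white, move to (11,2). |black|=10

Answer: 11 2 S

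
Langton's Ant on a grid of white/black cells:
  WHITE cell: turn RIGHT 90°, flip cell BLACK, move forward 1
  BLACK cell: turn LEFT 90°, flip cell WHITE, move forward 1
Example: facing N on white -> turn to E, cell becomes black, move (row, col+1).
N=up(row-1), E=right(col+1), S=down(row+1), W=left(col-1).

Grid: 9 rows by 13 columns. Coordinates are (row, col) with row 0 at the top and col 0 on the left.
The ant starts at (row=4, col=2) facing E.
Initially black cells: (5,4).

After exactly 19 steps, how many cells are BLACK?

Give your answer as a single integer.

Answer: 8

Derivation:
Step 1: on WHITE (4,2): turn R to S, flip to black, move to (5,2). |black|=2
Step 2: on WHITE (5,2): turn R to W, flip to black, move to (5,1). |black|=3
Step 3: on WHITE (5,1): turn R to N, flip to black, move to (4,1). |black|=4
Step 4: on WHITE (4,1): turn R to E, flip to black, move to (4,2). |black|=5
Step 5: on BLACK (4,2): turn L to N, flip to white, move to (3,2). |black|=4
Step 6: on WHITE (3,2): turn R to E, flip to black, move to (3,3). |black|=5
Step 7: on WHITE (3,3): turn R to S, flip to black, move to (4,3). |black|=6
Step 8: on WHITE (4,3): turn R to W, flip to black, move to (4,2). |black|=7
Step 9: on WHITE (4,2): turn R to N, flip to black, move to (3,2). |black|=8
Step 10: on BLACK (3,2): turn L to W, flip to white, move to (3,1). |black|=7
Step 11: on WHITE (3,1): turn R to N, flip to black, move to (2,1). |black|=8
Step 12: on WHITE (2,1): turn R to E, flip to black, move to (2,2). |black|=9
Step 13: on WHITE (2,2): turn R to S, flip to black, move to (3,2). |black|=10
Step 14: on WHITE (3,2): turn R to W, flip to black, move to (3,1). |black|=11
Step 15: on BLACK (3,1): turn L to S, flip to white, move to (4,1). |black|=10
Step 16: on BLACK (4,1): turn L to E, flip to white, move to (4,2). |black|=9
Step 17: on BLACK (4,2): turn L to N, flip to white, move to (3,2). |black|=8
Step 18: on BLACK (3,2): turn L to W, flip to white, move to (3,1). |black|=7
Step 19: on WHITE (3,1): turn R to N, flip to black, move to (2,1). |black|=8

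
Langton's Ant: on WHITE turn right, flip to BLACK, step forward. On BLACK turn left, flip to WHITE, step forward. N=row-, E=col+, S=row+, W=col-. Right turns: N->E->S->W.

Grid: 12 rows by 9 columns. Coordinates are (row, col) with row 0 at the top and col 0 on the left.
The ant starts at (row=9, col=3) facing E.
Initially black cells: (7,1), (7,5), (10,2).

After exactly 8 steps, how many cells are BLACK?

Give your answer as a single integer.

Answer: 7

Derivation:
Step 1: on WHITE (9,3): turn R to S, flip to black, move to (10,3). |black|=4
Step 2: on WHITE (10,3): turn R to W, flip to black, move to (10,2). |black|=5
Step 3: on BLACK (10,2): turn L to S, flip to white, move to (11,2). |black|=4
Step 4: on WHITE (11,2): turn R to W, flip to black, move to (11,1). |black|=5
Step 5: on WHITE (11,1): turn R to N, flip to black, move to (10,1). |black|=6
Step 6: on WHITE (10,1): turn R to E, flip to black, move to (10,2). |black|=7
Step 7: on WHITE (10,2): turn R to S, flip to black, move to (11,2). |black|=8
Step 8: on BLACK (11,2): turn L to E, flip to white, move to (11,3). |black|=7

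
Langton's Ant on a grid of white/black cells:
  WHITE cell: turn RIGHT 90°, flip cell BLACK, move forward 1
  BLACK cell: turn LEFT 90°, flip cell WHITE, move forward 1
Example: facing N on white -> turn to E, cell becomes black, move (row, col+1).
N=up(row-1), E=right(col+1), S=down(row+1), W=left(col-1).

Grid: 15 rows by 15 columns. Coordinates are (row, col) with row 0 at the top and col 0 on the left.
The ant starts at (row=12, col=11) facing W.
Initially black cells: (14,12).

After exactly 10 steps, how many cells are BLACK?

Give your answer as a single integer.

Answer: 7

Derivation:
Step 1: on WHITE (12,11): turn R to N, flip to black, move to (11,11). |black|=2
Step 2: on WHITE (11,11): turn R to E, flip to black, move to (11,12). |black|=3
Step 3: on WHITE (11,12): turn R to S, flip to black, move to (12,12). |black|=4
Step 4: on WHITE (12,12): turn R to W, flip to black, move to (12,11). |black|=5
Step 5: on BLACK (12,11): turn L to S, flip to white, move to (13,11). |black|=4
Step 6: on WHITE (13,11): turn R to W, flip to black, move to (13,10). |black|=5
Step 7: on WHITE (13,10): turn R to N, flip to black, move to (12,10). |black|=6
Step 8: on WHITE (12,10): turn R to E, flip to black, move to (12,11). |black|=7
Step 9: on WHITE (12,11): turn R to S, flip to black, move to (13,11). |black|=8
Step 10: on BLACK (13,11): turn L to E, flip to white, move to (13,12). |black|=7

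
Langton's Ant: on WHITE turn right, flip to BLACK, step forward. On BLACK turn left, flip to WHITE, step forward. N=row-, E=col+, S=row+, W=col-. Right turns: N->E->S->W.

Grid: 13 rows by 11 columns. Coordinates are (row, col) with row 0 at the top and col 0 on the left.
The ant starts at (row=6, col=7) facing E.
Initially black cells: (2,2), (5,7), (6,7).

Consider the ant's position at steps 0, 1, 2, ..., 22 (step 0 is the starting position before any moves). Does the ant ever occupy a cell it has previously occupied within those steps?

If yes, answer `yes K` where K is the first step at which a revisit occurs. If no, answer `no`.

Answer: yes 5

Derivation:
Step 1: on BLACK (6,7): turn L to N, flip to white, move to (5,7). |black|=2 — new cell
Step 2: on BLACK (5,7): turn L to W, flip to white, move to (5,6). |black|=1 — new cell
Step 3: on WHITE (5,6): turn R to N, flip to black, move to (4,6). |black|=2 — new cell
Step 4: on WHITE (4,6): turn R to E, flip to black, move to (4,7). |black|=3 — new cell
Step 5: on WHITE (4,7): turn R to S, flip to black, move to (5,7). |black|=4 — REVISIT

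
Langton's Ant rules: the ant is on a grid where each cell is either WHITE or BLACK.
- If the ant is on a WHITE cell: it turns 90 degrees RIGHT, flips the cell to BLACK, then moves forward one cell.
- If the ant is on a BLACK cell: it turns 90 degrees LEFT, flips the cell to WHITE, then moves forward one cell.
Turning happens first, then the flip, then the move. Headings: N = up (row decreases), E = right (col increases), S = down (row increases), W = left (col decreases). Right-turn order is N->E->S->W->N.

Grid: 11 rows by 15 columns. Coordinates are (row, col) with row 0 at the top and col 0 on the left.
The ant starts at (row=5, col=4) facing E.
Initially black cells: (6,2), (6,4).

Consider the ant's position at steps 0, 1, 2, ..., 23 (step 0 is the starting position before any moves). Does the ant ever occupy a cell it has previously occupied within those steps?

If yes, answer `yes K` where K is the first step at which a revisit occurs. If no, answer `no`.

Answer: yes 5

Derivation:
Step 1: on WHITE (5,4): turn R to S, flip to black, move to (6,4). |black|=3 — new cell
Step 2: on BLACK (6,4): turn L to E, flip to white, move to (6,5). |black|=2 — new cell
Step 3: on WHITE (6,5): turn R to S, flip to black, move to (7,5). |black|=3 — new cell
Step 4: on WHITE (7,5): turn R to W, flip to black, move to (7,4). |black|=4 — new cell
Step 5: on WHITE (7,4): turn R to N, flip to black, move to (6,4). |black|=5 — REVISIT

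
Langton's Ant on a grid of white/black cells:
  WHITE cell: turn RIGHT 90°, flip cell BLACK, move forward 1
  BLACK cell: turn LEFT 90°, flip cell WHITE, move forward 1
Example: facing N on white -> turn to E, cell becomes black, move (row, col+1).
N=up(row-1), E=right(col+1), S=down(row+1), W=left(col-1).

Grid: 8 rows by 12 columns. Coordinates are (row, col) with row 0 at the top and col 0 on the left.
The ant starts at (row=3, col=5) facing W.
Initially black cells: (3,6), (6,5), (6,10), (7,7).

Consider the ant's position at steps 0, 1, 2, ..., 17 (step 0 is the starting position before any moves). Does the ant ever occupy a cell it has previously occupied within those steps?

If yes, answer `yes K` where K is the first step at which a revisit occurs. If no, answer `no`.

Step 1: on WHITE (3,5): turn R to N, flip to black, move to (2,5). |black|=5 — new cell
Step 2: on WHITE (2,5): turn R to E, flip to black, move to (2,6). |black|=6 — new cell
Step 3: on WHITE (2,6): turn R to S, flip to black, move to (3,6). |black|=7 — new cell
Step 4: on BLACK (3,6): turn L to E, flip to white, move to (3,7). |black|=6 — new cell
Step 5: on WHITE (3,7): turn R to S, flip to black, move to (4,7). |black|=7 — new cell
Step 6: on WHITE (4,7): turn R to W, flip to black, move to (4,6). |black|=8 — new cell
Step 7: on WHITE (4,6): turn R to N, flip to black, move to (3,6). |black|=9 — REVISIT

Answer: yes 7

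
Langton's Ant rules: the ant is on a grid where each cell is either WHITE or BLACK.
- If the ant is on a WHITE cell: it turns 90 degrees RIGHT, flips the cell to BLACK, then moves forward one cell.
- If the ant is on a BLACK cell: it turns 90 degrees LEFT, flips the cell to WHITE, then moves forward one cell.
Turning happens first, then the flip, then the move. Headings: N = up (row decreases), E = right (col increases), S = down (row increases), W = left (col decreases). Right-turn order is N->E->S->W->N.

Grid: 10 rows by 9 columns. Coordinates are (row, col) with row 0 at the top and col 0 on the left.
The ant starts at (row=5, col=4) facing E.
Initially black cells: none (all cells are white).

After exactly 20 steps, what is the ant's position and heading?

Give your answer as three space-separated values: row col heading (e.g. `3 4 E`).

Answer: 3 2 W

Derivation:
Step 1: on WHITE (5,4): turn R to S, flip to black, move to (6,4). |black|=1
Step 2: on WHITE (6,4): turn R to W, flip to black, move to (6,3). |black|=2
Step 3: on WHITE (6,3): turn R to N, flip to black, move to (5,3). |black|=3
Step 4: on WHITE (5,3): turn R to E, flip to black, move to (5,4). |black|=4
Step 5: on BLACK (5,4): turn L to N, flip to white, move to (4,4). |black|=3
Step 6: on WHITE (4,4): turn R to E, flip to black, move to (4,5). |black|=4
Step 7: on WHITE (4,5): turn R to S, flip to black, move to (5,5). |black|=5
Step 8: on WHITE (5,5): turn R to W, flip to black, move to (5,4). |black|=6
Step 9: on WHITE (5,4): turn R to N, flip to black, move to (4,4). |black|=7
Step 10: on BLACK (4,4): turn L to W, flip to white, move to (4,3). |black|=6
Step 11: on WHITE (4,3): turn R to N, flip to black, move to (3,3). |black|=7
Step 12: on WHITE (3,3): turn R to E, flip to black, move to (3,4). |black|=8
Step 13: on WHITE (3,4): turn R to S, flip to black, move to (4,4). |black|=9
Step 14: on WHITE (4,4): turn R to W, flip to black, move to (4,3). |black|=10
Step 15: on BLACK (4,3): turn L to S, flip to white, move to (5,3). |black|=9
Step 16: on BLACK (5,3): turn L to E, flip to white, move to (5,4). |black|=8
Step 17: on BLACK (5,4): turn L to N, flip to white, move to (4,4). |black|=7
Step 18: on BLACK (4,4): turn L to W, flip to white, move to (4,3). |black|=6
Step 19: on WHITE (4,3): turn R to N, flip to black, move to (3,3). |black|=7
Step 20: on BLACK (3,3): turn L to W, flip to white, move to (3,2). |black|=6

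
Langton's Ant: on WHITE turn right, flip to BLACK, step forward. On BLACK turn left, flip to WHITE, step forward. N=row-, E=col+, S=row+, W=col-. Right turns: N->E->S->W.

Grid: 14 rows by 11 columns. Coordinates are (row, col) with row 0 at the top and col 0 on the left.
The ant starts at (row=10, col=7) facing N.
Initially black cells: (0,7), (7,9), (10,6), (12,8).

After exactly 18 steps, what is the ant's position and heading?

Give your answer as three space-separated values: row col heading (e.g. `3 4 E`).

Answer: 9 8 N

Derivation:
Step 1: on WHITE (10,7): turn R to E, flip to black, move to (10,8). |black|=5
Step 2: on WHITE (10,8): turn R to S, flip to black, move to (11,8). |black|=6
Step 3: on WHITE (11,8): turn R to W, flip to black, move to (11,7). |black|=7
Step 4: on WHITE (11,7): turn R to N, flip to black, move to (10,7). |black|=8
Step 5: on BLACK (10,7): turn L to W, flip to white, move to (10,6). |black|=7
Step 6: on BLACK (10,6): turn L to S, flip to white, move to (11,6). |black|=6
Step 7: on WHITE (11,6): turn R to W, flip to black, move to (11,5). |black|=7
Step 8: on WHITE (11,5): turn R to N, flip to black, move to (10,5). |black|=8
Step 9: on WHITE (10,5): turn R to E, flip to black, move to (10,6). |black|=9
Step 10: on WHITE (10,6): turn R to S, flip to black, move to (11,6). |black|=10
Step 11: on BLACK (11,6): turn L to E, flip to white, move to (11,7). |black|=9
Step 12: on BLACK (11,7): turn L to N, flip to white, move to (10,7). |black|=8
Step 13: on WHITE (10,7): turn R to E, flip to black, move to (10,8). |black|=9
Step 14: on BLACK (10,8): turn L to N, flip to white, move to (9,8). |black|=8
Step 15: on WHITE (9,8): turn R to E, flip to black, move to (9,9). |black|=9
Step 16: on WHITE (9,9): turn R to S, flip to black, move to (10,9). |black|=10
Step 17: on WHITE (10,9): turn R to W, flip to black, move to (10,8). |black|=11
Step 18: on WHITE (10,8): turn R to N, flip to black, move to (9,8). |black|=12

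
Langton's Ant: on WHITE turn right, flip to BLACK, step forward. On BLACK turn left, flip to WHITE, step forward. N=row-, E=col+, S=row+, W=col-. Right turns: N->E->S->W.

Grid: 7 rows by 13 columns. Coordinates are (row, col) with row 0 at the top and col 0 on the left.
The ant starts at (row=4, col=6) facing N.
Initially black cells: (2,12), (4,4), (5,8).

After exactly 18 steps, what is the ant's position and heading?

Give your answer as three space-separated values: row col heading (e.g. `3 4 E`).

Step 1: on WHITE (4,6): turn R to E, flip to black, move to (4,7). |black|=4
Step 2: on WHITE (4,7): turn R to S, flip to black, move to (5,7). |black|=5
Step 3: on WHITE (5,7): turn R to W, flip to black, move to (5,6). |black|=6
Step 4: on WHITE (5,6): turn R to N, flip to black, move to (4,6). |black|=7
Step 5: on BLACK (4,6): turn L to W, flip to white, move to (4,5). |black|=6
Step 6: on WHITE (4,5): turn R to N, flip to black, move to (3,5). |black|=7
Step 7: on WHITE (3,5): turn R to E, flip to black, move to (3,6). |black|=8
Step 8: on WHITE (3,6): turn R to S, flip to black, move to (4,6). |black|=9
Step 9: on WHITE (4,6): turn R to W, flip to black, move to (4,5). |black|=10
Step 10: on BLACK (4,5): turn L to S, flip to white, move to (5,5). |black|=9
Step 11: on WHITE (5,5): turn R to W, flip to black, move to (5,4). |black|=10
Step 12: on WHITE (5,4): turn R to N, flip to black, move to (4,4). |black|=11
Step 13: on BLACK (4,4): turn L to W, flip to white, move to (4,3). |black|=10
Step 14: on WHITE (4,3): turn R to N, flip to black, move to (3,3). |black|=11
Step 15: on WHITE (3,3): turn R to E, flip to black, move to (3,4). |black|=12
Step 16: on WHITE (3,4): turn R to S, flip to black, move to (4,4). |black|=13
Step 17: on WHITE (4,4): turn R to W, flip to black, move to (4,3). |black|=14
Step 18: on BLACK (4,3): turn L to S, flip to white, move to (5,3). |black|=13

Answer: 5 3 S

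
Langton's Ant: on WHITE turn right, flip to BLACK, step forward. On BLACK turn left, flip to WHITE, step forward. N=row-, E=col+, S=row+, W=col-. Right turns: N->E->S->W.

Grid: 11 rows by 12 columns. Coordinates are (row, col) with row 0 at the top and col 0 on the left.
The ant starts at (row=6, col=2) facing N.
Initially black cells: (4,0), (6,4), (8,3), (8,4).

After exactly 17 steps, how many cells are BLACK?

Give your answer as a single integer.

Answer: 11

Derivation:
Step 1: on WHITE (6,2): turn R to E, flip to black, move to (6,3). |black|=5
Step 2: on WHITE (6,3): turn R to S, flip to black, move to (7,3). |black|=6
Step 3: on WHITE (7,3): turn R to W, flip to black, move to (7,2). |black|=7
Step 4: on WHITE (7,2): turn R to N, flip to black, move to (6,2). |black|=8
Step 5: on BLACK (6,2): turn L to W, flip to white, move to (6,1). |black|=7
Step 6: on WHITE (6,1): turn R to N, flip to black, move to (5,1). |black|=8
Step 7: on WHITE (5,1): turn R to E, flip to black, move to (5,2). |black|=9
Step 8: on WHITE (5,2): turn R to S, flip to black, move to (6,2). |black|=10
Step 9: on WHITE (6,2): turn R to W, flip to black, move to (6,1). |black|=11
Step 10: on BLACK (6,1): turn L to S, flip to white, move to (7,1). |black|=10
Step 11: on WHITE (7,1): turn R to W, flip to black, move to (7,0). |black|=11
Step 12: on WHITE (7,0): turn R to N, flip to black, move to (6,0). |black|=12
Step 13: on WHITE (6,0): turn R to E, flip to black, move to (6,1). |black|=13
Step 14: on WHITE (6,1): turn R to S, flip to black, move to (7,1). |black|=14
Step 15: on BLACK (7,1): turn L to E, flip to white, move to (7,2). |black|=13
Step 16: on BLACK (7,2): turn L to N, flip to white, move to (6,2). |black|=12
Step 17: on BLACK (6,2): turn L to W, flip to white, move to (6,1). |black|=11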